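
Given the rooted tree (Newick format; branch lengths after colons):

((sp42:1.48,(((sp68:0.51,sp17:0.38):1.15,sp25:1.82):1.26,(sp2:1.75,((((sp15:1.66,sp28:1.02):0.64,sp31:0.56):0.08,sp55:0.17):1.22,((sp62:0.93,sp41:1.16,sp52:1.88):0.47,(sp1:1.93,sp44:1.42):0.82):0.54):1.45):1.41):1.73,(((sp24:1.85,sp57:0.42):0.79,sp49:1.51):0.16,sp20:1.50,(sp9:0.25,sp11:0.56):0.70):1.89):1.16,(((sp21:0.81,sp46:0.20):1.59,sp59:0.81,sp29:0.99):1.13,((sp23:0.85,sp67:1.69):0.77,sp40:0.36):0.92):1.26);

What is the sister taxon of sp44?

sp1

sp44 attaches to the tree at the node subtending (sp1,sp44).
The other lineage descending from that same node — the sister group — is the single tip sp1.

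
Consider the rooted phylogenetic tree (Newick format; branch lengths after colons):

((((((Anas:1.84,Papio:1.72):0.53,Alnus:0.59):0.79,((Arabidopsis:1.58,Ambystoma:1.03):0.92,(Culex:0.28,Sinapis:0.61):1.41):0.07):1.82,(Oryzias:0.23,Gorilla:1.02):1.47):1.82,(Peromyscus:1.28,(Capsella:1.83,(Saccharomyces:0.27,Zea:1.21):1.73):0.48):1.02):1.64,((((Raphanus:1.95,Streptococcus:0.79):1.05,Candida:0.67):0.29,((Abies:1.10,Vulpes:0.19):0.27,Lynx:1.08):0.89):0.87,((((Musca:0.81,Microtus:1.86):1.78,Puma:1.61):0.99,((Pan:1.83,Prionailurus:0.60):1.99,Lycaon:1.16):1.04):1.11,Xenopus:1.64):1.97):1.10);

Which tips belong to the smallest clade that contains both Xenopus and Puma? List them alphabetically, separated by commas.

Lycaon, Microtus, Musca, Pan, Prionailurus, Puma, Xenopus

Tracing Xenopus: it sits inside ((((Musca,Microtus),Puma),((Pan,Prionailurus),Lycaon)),Xenopus).
Tracing Puma: it sits inside ((Musca,Microtus),Puma).
The smallest clade enclosing both is ((((Musca,Microtus),Puma),((Pan,Prionailurus),Lycaon)),Xenopus); the answer is its 7 terminal taxa in alphabetical order.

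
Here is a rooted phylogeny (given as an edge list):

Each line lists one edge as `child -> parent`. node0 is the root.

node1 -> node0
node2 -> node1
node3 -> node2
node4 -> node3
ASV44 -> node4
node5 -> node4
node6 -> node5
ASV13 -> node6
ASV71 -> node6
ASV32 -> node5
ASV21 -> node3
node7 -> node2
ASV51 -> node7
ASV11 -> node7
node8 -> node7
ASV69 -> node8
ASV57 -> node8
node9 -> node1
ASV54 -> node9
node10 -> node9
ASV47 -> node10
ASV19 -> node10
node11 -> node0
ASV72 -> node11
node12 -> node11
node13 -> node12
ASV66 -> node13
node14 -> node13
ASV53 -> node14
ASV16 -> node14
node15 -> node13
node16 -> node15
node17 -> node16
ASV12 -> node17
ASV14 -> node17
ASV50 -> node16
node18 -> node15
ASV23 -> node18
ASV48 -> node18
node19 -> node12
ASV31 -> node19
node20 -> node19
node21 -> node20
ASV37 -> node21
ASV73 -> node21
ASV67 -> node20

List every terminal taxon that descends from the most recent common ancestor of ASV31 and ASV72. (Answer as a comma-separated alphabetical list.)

ASV12, ASV14, ASV16, ASV23, ASV31, ASV37, ASV48, ASV50, ASV53, ASV66, ASV67, ASV72, ASV73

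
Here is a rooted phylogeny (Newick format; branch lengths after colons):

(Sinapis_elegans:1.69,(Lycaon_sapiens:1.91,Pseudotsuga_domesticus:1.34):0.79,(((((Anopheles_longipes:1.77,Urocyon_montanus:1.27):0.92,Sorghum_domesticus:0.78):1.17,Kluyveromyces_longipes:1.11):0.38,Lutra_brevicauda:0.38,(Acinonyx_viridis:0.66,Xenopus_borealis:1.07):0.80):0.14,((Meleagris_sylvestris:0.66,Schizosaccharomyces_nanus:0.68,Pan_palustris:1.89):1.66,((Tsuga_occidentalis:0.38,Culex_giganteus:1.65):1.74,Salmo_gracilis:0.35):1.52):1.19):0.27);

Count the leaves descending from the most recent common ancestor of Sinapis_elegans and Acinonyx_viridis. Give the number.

The MRCA of Sinapis_elegans and Acinonyx_viridis is the root, so the clade is the entire tree.
That clade contains 16 terminal taxa: Acinonyx_viridis, Anopheles_longipes, Culex_giganteus, Kluyveromyces_longipes, Lutra_brevicauda, Lycaon_sapiens, Meleagris_sylvestris, Pan_palustris, Pseudotsuga_domesticus, Salmo_gracilis, Schizosaccharomyces_nanus, Sinapis_elegans, Sorghum_domesticus, Tsuga_occidentalis, Urocyon_montanus, Xenopus_borealis.

16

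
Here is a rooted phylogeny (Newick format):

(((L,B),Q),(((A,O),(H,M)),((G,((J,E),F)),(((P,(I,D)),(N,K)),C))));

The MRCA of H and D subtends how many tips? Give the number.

14

The MRCA of H and D is the node subtending (((A,O),(H,M)),((G,((J,E),F)),(((P,(I,D)),(N,K)),C))).
That clade contains 14 terminal taxa: A, C, D, E, F, G, H, I, J, K, M, N, O, P.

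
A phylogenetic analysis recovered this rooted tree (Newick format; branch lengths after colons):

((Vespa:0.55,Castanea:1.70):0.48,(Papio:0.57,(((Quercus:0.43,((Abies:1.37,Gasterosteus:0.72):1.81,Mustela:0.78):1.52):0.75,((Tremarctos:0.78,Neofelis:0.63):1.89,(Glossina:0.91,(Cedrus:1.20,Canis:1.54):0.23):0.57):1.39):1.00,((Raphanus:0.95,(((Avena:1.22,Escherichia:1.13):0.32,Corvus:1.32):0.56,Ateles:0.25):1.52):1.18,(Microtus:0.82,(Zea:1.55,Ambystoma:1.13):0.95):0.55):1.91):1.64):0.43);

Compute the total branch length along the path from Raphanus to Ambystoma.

4.76

The path runs Raphanus → … → MRCA → … → Ambystoma; the MRCA is the node subtending ((Raphanus,(((Avena,Escherichia),Corvus),Ateles)),(Microtus,(Zea,Ambystoma))).
Branch lengths along that path: 0.95 + 1.18 + 0.55 + 0.95 + 1.13 = 4.76.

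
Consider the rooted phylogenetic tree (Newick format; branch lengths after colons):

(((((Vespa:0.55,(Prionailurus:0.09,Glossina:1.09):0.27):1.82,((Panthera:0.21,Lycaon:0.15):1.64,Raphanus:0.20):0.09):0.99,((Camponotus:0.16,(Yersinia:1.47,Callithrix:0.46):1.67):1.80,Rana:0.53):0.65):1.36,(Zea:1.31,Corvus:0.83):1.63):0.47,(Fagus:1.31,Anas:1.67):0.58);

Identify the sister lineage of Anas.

Fagus

Anas attaches to the tree at the node subtending (Fagus,Anas).
The other lineage descending from that same node — the sister group — is the single tip Fagus.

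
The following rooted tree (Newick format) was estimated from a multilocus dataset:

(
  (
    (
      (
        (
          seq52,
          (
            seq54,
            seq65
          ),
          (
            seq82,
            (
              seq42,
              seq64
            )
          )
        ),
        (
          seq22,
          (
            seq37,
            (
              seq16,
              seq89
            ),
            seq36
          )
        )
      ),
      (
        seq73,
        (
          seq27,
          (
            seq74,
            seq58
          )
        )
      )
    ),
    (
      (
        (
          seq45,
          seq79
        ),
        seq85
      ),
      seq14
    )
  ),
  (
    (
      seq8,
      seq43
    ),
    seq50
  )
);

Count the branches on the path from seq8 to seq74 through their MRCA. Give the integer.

9

The MRCA of seq8 and seq74 is the root of the tree.
From seq8 up to that node: 3 branches. From seq74 up to the same node: 6 branches. Total: 3 + 6 = 9.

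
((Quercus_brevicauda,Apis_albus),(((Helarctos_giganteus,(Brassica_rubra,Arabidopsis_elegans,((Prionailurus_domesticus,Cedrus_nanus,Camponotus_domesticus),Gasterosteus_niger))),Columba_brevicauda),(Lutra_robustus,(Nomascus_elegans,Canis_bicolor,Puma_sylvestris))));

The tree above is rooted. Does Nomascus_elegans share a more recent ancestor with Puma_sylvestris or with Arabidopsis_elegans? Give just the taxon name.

The MRCA of Nomascus_elegans and Puma_sylvestris subtends (Nomascus_elegans,Canis_bicolor,Puma_sylvestris) (3 taxa).
The MRCA of Nomascus_elegans and Arabidopsis_elegans subtends (((Helarctos_giganteus,(Brassica_rubra,Arabidopsis_elegans,((Prionailurus_domesticus,Cedrus_nanus,Camponotus_domesticus),Gasterosteus_niger))),Columba_brevicauda),(Lutra_robustus,(Nomascus_elegans,Canis_bicolor,Puma_sylvestris))) (12 taxa).
The first is nested inside the second, so Nomascus_elegans shares a more recent common ancestor with Puma_sylvestris.

Puma_sylvestris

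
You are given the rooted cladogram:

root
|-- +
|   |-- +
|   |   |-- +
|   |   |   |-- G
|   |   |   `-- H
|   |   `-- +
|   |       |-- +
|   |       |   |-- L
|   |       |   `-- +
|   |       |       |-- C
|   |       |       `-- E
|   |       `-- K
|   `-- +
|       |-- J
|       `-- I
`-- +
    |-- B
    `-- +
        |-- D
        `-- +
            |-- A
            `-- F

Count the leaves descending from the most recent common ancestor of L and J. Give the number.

The MRCA of L and J is the node subtending (((G,H),((L,(C,E)),K)),(J,I)).
That clade contains 8 terminal taxa: C, E, G, H, I, J, K, L.

8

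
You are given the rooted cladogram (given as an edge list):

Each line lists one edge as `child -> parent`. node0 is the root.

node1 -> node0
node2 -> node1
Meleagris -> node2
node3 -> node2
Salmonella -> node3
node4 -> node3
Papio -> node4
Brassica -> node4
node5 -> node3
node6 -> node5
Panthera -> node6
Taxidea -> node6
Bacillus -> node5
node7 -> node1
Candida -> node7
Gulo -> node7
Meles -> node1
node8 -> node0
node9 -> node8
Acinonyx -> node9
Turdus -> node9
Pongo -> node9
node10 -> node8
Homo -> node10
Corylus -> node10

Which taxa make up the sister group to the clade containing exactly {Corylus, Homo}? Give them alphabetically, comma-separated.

The clade containing exactly {Corylus, Homo} attaches to the tree at the node subtending ((Acinonyx,Turdus,Pongo),(Homo,Corylus)).
The other lineage descending from that same node — the sister group — is (Acinonyx,Turdus,Pongo); its 3 tips in alphabetical order are the answer.

Acinonyx, Pongo, Turdus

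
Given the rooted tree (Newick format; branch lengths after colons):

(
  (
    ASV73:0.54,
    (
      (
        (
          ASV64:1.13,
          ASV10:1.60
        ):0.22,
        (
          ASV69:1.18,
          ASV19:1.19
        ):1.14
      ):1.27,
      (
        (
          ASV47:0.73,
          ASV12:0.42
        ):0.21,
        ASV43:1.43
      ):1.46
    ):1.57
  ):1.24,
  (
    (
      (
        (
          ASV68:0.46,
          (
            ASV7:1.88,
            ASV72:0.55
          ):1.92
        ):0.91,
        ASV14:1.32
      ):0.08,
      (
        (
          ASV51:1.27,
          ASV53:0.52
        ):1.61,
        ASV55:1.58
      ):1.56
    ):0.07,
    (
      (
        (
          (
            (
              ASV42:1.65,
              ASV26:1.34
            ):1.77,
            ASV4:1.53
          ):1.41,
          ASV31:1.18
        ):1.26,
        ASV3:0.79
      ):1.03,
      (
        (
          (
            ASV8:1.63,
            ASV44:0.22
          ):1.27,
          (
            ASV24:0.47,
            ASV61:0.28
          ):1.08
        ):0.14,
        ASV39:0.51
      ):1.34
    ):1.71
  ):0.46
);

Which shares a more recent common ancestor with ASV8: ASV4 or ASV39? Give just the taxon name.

ASV39

The MRCA of ASV8 and ASV39 subtends (((ASV8,ASV44),(ASV24,ASV61)),ASV39) (5 taxa).
The MRCA of ASV8 and ASV4 subtends (((((ASV42,ASV26),ASV4),ASV31),ASV3),(((ASV8,ASV44),(ASV24,ASV61)),ASV39)) (10 taxa).
The first is nested inside the second, so ASV8 shares a more recent common ancestor with ASV39.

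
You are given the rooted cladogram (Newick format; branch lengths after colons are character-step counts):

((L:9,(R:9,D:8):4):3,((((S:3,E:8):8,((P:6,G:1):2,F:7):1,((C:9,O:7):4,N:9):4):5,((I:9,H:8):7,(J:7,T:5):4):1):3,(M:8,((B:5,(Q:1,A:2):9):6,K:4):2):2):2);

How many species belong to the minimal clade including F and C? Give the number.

The MRCA of F and C is the node subtending ((S,E),((P,G),F),((C,O),N)).
That clade contains 8 terminal taxa: C, E, F, G, N, O, P, S.

8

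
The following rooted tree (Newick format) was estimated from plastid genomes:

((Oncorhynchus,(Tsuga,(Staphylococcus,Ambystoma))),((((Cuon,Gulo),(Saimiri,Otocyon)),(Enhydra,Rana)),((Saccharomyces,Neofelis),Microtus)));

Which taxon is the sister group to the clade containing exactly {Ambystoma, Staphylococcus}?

Tsuga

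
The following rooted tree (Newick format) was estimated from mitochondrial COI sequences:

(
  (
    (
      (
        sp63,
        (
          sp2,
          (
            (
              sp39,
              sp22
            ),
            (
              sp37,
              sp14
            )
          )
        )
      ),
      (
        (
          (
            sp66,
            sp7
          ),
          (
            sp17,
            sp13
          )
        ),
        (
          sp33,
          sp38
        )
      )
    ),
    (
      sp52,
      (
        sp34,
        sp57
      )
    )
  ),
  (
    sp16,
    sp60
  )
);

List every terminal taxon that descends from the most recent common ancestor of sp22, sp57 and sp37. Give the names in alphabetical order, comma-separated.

Tracing sp22: it sits inside (sp39,sp22).
Tracing sp57: it sits inside (sp34,sp57).
Tracing sp37: it sits inside (sp37,sp14).
The smallest clade enclosing all 3 is (((sp63,(sp2,((sp39,sp22),(sp37,sp14)))),(((sp66,sp7),(sp17,sp13)),(sp33,sp38))),(sp52,(sp34,sp57))); the answer is its 15 terminal taxa in alphabetical order.

sp13, sp14, sp17, sp2, sp22, sp33, sp34, sp37, sp38, sp39, sp52, sp57, sp63, sp66, sp7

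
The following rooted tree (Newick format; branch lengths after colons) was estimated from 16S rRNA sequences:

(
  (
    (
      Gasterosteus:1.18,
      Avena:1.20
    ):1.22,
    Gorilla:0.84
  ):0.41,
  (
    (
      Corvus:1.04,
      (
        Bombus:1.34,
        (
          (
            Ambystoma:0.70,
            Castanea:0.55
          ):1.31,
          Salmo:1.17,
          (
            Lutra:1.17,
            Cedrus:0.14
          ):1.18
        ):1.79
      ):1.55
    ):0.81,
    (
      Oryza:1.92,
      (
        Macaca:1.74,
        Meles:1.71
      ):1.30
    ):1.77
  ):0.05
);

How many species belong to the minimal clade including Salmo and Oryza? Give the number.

10

The MRCA of Salmo and Oryza is the node subtending ((Corvus,(Bombus,((Ambystoma,Castanea),Salmo,(Lutra,Cedrus)))),(Oryza,(Macaca,Meles))).
That clade contains 10 terminal taxa: Ambystoma, Bombus, Castanea, Cedrus, Corvus, Lutra, Macaca, Meles, Oryza, Salmo.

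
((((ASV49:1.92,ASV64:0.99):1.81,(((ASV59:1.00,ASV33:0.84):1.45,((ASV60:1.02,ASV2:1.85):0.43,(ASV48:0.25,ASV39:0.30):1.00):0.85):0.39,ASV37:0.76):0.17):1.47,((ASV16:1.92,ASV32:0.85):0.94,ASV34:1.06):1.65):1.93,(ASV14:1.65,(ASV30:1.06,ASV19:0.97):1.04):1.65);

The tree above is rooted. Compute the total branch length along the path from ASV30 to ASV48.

9.81

The path runs ASV30 → … → MRCA → … → ASV48; the MRCA is the root of the tree.
Branch lengths along that path: 1.06 + 1.04 + 1.65 + 1.93 + 1.47 + 0.17 + 0.39 + 0.85 + 1.00 + 0.25 = 9.81.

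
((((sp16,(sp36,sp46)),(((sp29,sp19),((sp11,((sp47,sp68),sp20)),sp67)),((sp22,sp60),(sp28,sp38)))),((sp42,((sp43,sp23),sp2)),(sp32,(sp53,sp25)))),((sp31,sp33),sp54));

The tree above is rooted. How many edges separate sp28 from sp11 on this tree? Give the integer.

The MRCA of sp28 and sp11 is the node subtending (((sp29,sp19),((sp11,((sp47,sp68),sp20)),sp67)),((sp22,sp60),(sp28,sp38))).
From sp28 up to that node: 3 branches. From sp11 up to the same node: 4 branches. Total: 3 + 4 = 7.

7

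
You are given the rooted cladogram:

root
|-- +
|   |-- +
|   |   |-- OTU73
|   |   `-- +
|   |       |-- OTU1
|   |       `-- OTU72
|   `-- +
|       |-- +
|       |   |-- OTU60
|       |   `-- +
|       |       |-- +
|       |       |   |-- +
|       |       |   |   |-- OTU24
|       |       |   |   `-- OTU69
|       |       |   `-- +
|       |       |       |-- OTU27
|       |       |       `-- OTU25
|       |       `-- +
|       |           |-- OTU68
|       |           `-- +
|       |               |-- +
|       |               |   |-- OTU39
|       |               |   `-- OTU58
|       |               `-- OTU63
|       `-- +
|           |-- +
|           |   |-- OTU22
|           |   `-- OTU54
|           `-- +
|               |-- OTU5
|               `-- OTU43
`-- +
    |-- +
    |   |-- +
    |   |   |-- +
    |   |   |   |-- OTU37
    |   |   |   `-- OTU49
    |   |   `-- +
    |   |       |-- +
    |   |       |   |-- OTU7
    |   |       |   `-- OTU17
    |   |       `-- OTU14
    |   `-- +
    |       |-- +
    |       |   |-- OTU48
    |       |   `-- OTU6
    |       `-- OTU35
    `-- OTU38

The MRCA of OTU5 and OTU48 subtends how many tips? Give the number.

The MRCA of OTU5 and OTU48 is the root, so the clade is the entire tree.
That clade contains 25 terminal taxa: OTU1, OTU14, OTU17, OTU22, OTU24, OTU25, OTU27, OTU35, OTU37, OTU38, OTU39, OTU43, OTU48, OTU49, OTU5, OTU54, OTU58, OTU6, OTU60, OTU63, OTU68, OTU69, OTU7, OTU72, OTU73.

25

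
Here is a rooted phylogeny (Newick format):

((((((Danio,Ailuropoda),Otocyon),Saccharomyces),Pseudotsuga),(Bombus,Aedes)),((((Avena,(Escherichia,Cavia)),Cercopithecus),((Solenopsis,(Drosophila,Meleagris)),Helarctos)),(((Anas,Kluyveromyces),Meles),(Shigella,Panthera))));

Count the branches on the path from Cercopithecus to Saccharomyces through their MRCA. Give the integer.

8

The MRCA of Cercopithecus and Saccharomyces is the root of the tree.
From Cercopithecus up to that node: 4 branches. From Saccharomyces up to the same node: 4 branches. Total: 4 + 4 = 8.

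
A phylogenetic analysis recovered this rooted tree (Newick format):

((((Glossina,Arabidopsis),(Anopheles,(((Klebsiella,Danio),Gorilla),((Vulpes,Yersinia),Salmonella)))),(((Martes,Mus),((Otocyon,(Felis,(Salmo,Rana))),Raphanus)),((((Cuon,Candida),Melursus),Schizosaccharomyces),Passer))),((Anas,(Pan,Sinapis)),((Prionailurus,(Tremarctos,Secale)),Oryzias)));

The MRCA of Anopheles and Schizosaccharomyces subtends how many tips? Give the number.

21

The MRCA of Anopheles and Schizosaccharomyces is the node subtending (((Glossina,Arabidopsis),(Anopheles,(((Klebsiella,Danio),Gorilla),((Vulpes,Yersinia),Salmonella)))),(((Martes,Mus),((Otocyon,(Felis,(Salmo,Rana))),Raphanus)),((((Cuon,Candida),Melursus),Schizosaccharomyces),Passer))).
That clade contains 21 terminal taxa: Anopheles, Arabidopsis, Candida, Cuon, Danio, Felis, Glossina, Gorilla, Klebsiella, Martes, Melursus, Mus, Otocyon, Passer, Rana, Raphanus, Salmo, Salmonella, Schizosaccharomyces, Vulpes, Yersinia.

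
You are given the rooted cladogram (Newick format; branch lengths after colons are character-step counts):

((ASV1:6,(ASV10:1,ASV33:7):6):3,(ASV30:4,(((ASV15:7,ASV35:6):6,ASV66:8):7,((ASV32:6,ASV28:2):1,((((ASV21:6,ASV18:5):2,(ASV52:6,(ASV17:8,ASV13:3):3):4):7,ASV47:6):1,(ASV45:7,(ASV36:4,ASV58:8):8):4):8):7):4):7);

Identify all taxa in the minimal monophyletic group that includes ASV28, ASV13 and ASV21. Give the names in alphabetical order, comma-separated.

Tracing ASV28: it sits inside (ASV32,ASV28).
Tracing ASV13: it sits inside (ASV17,ASV13).
Tracing ASV21: it sits inside (ASV21,ASV18).
The smallest clade enclosing all 3 is ((ASV32,ASV28),((((ASV21,ASV18),(ASV52,(ASV17,ASV13))),ASV47),(ASV45,(ASV36,ASV58)))); the answer is its 11 terminal taxa in alphabetical order.

ASV13, ASV17, ASV18, ASV21, ASV28, ASV32, ASV36, ASV45, ASV47, ASV52, ASV58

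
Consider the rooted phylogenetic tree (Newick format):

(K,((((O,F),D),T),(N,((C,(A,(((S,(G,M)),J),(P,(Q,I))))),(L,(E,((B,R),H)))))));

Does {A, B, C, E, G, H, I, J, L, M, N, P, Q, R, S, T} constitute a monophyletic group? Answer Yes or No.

No

The MRCA of the listed taxa subtends ((((O,F),D),T),(N,((C,(A,(((S,(G,M)),J),(P,(Q,I))))),(L,(E,((B,R),H)))))).
That clade also contains D, F, O, which are not in the proposed group, so the group is not monophyletic.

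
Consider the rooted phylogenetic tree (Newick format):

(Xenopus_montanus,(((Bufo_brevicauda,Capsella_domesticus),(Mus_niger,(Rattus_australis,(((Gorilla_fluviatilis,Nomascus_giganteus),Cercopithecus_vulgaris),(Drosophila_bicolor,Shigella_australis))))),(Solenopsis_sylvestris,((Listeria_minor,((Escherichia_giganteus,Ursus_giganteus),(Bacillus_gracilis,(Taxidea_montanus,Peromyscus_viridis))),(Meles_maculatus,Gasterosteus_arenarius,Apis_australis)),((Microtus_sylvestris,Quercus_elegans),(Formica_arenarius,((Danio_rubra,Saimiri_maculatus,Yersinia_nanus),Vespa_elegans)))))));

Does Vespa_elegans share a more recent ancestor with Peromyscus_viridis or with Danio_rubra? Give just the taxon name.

Danio_rubra

The MRCA of Vespa_elegans and Danio_rubra subtends ((Danio_rubra,Saimiri_maculatus,Yersinia_nanus),Vespa_elegans) (4 taxa).
The MRCA of Vespa_elegans and Peromyscus_viridis subtends ((Listeria_minor,((Escherichia_giganteus,Ursus_giganteus),(Bacillus_gracilis,(Taxidea_montanus,Peromyscus_viridis))),(Meles_maculatus,Gasterosteus_arenarius,Apis_australis)),((Microtus_sylvestris,Quercus_elegans),(Formica_arenarius,((Danio_rubra,Saimiri_maculatus,Yersinia_nanus),Vespa_elegans)))) (16 taxa).
The first is nested inside the second, so Vespa_elegans shares a more recent common ancestor with Danio_rubra.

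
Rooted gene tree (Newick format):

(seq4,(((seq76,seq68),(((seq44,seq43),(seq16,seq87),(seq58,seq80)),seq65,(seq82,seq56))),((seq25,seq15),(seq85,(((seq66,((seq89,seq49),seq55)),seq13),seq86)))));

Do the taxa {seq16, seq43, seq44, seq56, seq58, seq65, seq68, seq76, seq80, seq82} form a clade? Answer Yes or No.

No

The MRCA of the listed taxa subtends ((seq76,seq68),(((seq44,seq43),(seq16,seq87),(seq58,seq80)),seq65,(seq82,seq56))).
That clade also contains seq87, which is not in the proposed group, so the group is not monophyletic.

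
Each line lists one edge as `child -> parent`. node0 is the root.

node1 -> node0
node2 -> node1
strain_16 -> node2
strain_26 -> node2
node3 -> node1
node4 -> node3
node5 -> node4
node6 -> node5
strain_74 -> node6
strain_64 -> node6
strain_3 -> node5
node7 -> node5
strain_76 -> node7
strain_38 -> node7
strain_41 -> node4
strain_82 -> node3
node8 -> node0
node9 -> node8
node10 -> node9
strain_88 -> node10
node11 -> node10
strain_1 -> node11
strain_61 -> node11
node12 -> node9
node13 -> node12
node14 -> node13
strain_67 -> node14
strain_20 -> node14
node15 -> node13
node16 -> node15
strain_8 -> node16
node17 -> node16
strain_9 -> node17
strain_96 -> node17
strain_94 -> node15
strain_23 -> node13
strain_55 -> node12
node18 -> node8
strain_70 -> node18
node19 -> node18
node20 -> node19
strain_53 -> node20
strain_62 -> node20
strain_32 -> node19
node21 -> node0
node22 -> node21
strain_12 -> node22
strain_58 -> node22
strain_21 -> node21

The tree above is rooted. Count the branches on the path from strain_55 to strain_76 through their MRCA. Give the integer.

10

The MRCA of strain_55 and strain_76 is the root of the tree.
From strain_55 up to that node: 4 branches. From strain_76 up to the same node: 6 branches. Total: 4 + 6 = 10.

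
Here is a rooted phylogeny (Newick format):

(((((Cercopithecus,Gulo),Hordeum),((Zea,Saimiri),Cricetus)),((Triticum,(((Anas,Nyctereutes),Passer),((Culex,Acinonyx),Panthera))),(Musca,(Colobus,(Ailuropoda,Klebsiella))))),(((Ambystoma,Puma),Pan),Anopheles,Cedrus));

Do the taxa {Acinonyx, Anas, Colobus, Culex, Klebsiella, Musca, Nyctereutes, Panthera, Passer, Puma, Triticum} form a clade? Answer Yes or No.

The MRCA of the listed taxa is the root, so the smallest clade containing them is the whole tree.
That clade also contains Ailuropoda, Ambystoma, Anopheles, Cedrus, Cercopithecus, Cricetus, Gulo, Hordeum, Pan, Saimiri, Zea, which are not in the proposed group, so the group is not monophyletic.

No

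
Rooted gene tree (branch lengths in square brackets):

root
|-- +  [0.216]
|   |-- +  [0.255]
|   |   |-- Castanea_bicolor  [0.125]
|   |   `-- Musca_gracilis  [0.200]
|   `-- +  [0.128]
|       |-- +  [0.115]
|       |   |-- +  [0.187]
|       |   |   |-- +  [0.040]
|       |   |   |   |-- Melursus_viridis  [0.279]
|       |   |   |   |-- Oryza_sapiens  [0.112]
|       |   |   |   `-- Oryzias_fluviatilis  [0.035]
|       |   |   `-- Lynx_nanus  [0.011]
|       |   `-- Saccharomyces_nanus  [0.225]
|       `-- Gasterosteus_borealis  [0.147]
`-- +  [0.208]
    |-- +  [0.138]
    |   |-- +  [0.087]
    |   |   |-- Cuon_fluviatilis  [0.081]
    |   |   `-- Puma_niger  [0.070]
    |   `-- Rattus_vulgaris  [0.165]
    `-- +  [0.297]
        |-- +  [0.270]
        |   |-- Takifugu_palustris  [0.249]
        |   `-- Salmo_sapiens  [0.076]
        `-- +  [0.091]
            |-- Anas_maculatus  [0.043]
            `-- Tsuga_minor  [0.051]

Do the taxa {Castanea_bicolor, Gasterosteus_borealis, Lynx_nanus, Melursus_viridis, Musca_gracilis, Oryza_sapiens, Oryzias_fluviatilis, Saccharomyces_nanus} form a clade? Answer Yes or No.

Yes

The most recent common ancestor of these taxa subtends ((Castanea_bicolor,Musca_gracilis),((((Melursus_viridis,Oryza_sapiens,Oryzias_fluviatilis),Lynx_nanus),Saccharomyces_nanus),Gasterosteus_borealis)).
That clade has exactly 8 tips — every listed taxon and nothing else — so the group is monophyletic.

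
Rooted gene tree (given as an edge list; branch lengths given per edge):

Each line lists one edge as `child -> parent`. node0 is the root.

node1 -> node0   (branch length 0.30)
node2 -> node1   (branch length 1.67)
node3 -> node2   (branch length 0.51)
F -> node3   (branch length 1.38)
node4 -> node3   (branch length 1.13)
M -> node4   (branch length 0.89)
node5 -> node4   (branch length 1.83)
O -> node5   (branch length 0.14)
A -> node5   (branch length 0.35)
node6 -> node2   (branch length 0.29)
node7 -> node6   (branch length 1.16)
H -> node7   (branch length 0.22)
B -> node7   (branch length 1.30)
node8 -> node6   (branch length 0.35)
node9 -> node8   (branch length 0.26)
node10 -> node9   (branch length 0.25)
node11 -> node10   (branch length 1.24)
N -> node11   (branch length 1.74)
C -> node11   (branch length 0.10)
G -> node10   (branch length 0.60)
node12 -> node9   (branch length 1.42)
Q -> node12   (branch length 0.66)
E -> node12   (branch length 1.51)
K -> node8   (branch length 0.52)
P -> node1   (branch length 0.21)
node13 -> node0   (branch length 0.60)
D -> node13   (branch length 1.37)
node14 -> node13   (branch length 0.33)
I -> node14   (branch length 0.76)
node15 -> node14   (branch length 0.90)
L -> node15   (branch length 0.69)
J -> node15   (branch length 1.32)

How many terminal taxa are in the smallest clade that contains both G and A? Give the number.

12

The MRCA of G and A is the node subtending ((F,(M,(O,A))),((H,B),((((N,C),G),(Q,E)),K))).
That clade contains 12 terminal taxa: A, B, C, E, F, G, H, K, M, N, O, Q.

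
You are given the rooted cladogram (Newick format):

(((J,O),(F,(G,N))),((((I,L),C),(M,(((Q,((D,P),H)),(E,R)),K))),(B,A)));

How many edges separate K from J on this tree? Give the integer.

The MRCA of K and J is the root of the tree.
From K up to that node: 5 branches. From J up to the same node: 3 branches. Total: 5 + 3 = 8.

8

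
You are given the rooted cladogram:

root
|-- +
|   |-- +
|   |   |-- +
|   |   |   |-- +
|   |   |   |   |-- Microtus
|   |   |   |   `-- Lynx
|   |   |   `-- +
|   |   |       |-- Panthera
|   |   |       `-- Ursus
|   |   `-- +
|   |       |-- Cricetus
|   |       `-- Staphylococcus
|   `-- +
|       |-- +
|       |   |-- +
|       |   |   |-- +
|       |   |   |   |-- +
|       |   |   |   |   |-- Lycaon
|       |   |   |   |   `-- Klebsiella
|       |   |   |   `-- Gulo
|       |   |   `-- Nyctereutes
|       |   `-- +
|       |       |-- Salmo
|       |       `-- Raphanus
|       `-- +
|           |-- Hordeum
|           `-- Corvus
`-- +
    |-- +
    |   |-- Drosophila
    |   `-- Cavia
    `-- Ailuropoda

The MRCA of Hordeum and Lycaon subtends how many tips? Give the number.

The MRCA of Hordeum and Lycaon is the node subtending (((((Lycaon,Klebsiella),Gulo),Nyctereutes),(Salmo,Raphanus)),(Hordeum,Corvus)).
That clade contains 8 terminal taxa: Corvus, Gulo, Hordeum, Klebsiella, Lycaon, Nyctereutes, Raphanus, Salmo.

8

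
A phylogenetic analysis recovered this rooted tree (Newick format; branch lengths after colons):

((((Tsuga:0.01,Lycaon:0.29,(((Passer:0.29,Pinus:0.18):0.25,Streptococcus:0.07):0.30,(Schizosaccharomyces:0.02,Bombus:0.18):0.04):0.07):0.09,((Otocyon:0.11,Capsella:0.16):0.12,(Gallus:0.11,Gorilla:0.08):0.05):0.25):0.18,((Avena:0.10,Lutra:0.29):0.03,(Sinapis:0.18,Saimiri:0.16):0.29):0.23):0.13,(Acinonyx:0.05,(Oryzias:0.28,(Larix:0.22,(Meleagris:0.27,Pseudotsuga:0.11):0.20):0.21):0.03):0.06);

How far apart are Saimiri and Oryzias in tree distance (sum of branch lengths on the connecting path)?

The path runs Saimiri → … → MRCA → … → Oryzias; the MRCA is the root of the tree.
Branch lengths along that path: 0.16 + 0.29 + 0.23 + 0.13 + 0.06 + 0.03 + 0.28 = 1.18.

1.18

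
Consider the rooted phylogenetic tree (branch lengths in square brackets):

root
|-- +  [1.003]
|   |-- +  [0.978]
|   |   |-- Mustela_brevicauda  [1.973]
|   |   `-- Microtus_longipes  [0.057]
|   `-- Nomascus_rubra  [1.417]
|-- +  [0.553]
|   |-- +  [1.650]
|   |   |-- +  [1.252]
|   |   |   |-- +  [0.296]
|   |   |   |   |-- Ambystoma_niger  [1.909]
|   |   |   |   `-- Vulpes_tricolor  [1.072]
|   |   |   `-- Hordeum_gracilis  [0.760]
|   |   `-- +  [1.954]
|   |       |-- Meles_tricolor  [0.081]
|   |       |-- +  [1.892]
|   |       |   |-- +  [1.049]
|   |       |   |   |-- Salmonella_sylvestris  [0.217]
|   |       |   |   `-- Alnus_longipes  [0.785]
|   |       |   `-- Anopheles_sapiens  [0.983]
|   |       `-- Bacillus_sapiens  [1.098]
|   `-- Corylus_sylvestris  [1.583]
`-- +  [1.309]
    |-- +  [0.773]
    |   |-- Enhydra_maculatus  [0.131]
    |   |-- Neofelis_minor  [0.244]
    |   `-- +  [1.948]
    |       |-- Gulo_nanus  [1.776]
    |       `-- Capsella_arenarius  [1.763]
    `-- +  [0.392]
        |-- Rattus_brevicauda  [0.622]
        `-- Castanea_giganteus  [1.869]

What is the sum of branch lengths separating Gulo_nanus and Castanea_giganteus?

The path runs Gulo_nanus → … → MRCA → … → Castanea_giganteus; the MRCA is the node subtending ((Enhydra_maculatus,Neofelis_minor,(Gulo_nanus,Capsella_arenarius)),(Rattus_brevicauda,Castanea_giganteus)).
Branch lengths along that path: 1.776 + 1.948 + 0.773 + 0.392 + 1.869 = 6.758.

6.758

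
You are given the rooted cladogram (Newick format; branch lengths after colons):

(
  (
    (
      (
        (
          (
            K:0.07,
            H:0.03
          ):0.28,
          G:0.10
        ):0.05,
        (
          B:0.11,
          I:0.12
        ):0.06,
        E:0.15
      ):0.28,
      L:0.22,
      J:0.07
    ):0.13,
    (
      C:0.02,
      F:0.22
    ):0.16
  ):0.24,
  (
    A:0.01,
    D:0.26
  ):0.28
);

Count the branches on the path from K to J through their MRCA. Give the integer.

5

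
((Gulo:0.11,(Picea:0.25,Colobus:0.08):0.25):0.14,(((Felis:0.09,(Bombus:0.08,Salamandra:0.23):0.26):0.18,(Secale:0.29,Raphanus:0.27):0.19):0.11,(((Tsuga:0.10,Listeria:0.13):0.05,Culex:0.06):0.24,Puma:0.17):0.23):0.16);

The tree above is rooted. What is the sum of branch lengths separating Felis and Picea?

The path runs Felis → … → MRCA → … → Picea; the MRCA is the root of the tree.
Branch lengths along that path: 0.09 + 0.18 + 0.11 + 0.16 + 0.14 + 0.25 + 0.25 = 1.18.

1.18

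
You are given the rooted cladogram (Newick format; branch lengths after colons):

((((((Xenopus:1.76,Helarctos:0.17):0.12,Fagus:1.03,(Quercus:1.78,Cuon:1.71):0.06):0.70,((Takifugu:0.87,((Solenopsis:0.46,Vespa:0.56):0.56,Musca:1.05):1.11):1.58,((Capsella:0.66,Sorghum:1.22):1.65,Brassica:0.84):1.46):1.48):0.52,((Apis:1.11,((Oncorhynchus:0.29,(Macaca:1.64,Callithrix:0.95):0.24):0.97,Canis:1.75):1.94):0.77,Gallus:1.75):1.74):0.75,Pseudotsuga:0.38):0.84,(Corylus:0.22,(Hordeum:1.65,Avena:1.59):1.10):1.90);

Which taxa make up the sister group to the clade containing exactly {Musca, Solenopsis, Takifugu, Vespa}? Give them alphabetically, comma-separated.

Brassica, Capsella, Sorghum

The clade containing exactly {Musca, Solenopsis, Takifugu, Vespa} attaches to the tree at the node subtending ((Takifugu,((Solenopsis,Vespa),Musca)),((Capsella,Sorghum),Brassica)).
The other lineage descending from that same node — the sister group — is ((Capsella,Sorghum),Brassica); its 3 tips in alphabetical order are the answer.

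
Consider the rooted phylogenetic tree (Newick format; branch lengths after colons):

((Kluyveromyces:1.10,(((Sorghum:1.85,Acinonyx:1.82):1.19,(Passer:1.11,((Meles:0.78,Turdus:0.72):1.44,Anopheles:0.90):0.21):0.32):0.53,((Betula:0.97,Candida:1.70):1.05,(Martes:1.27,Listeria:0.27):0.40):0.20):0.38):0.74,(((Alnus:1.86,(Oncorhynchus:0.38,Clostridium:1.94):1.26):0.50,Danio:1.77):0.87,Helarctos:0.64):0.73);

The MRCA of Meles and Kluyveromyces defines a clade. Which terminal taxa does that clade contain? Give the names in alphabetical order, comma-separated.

Acinonyx, Anopheles, Betula, Candida, Kluyveromyces, Listeria, Martes, Meles, Passer, Sorghum, Turdus

Tracing Meles: it sits inside (Meles,Turdus).
Tracing Kluyveromyces: it sits inside (Kluyveromyces,(((Sorghum,Acinonyx),(Passer,((Meles,Turdus),Anopheles))),((Betula,Candida),(Martes,Listeria)))).
The smallest clade enclosing both is (Kluyveromyces,(((Sorghum,Acinonyx),(Passer,((Meles,Turdus),Anopheles))),((Betula,Candida),(Martes,Listeria)))); the answer is its 11 terminal taxa in alphabetical order.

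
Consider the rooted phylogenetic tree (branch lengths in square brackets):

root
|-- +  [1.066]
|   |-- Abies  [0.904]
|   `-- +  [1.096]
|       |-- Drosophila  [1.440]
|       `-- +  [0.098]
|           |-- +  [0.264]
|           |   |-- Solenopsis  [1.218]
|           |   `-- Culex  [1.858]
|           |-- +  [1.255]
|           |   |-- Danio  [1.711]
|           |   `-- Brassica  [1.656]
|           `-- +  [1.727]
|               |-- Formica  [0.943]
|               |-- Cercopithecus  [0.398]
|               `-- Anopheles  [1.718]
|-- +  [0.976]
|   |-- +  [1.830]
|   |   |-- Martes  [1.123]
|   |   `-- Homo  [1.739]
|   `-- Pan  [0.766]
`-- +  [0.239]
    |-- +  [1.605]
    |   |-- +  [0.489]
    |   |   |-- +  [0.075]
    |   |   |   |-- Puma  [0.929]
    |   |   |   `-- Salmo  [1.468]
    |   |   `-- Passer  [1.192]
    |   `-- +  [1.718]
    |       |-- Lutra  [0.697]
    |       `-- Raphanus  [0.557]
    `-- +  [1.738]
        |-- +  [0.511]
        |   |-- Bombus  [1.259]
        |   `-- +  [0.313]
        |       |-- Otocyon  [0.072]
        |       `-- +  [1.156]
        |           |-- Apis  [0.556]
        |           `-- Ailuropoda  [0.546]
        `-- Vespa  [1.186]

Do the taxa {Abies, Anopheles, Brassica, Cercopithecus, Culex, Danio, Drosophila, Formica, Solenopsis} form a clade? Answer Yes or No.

The most recent common ancestor of these taxa subtends (Abies,(Drosophila,((Solenopsis,Culex),(Danio,Brassica),(Formica,Cercopithecus,Anopheles)))).
That clade has exactly 9 tips — every listed taxon and nothing else — so the group is monophyletic.

Yes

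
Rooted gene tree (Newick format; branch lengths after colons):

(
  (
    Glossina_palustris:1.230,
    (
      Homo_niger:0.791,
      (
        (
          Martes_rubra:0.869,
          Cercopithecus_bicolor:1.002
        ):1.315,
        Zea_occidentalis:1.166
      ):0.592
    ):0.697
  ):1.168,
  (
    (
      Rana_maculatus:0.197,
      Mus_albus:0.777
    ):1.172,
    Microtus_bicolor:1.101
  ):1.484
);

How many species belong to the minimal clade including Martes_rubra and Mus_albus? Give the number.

8

The MRCA of Martes_rubra and Mus_albus is the root, so the clade is the entire tree.
That clade contains 8 terminal taxa: Cercopithecus_bicolor, Glossina_palustris, Homo_niger, Martes_rubra, Microtus_bicolor, Mus_albus, Rana_maculatus, Zea_occidentalis.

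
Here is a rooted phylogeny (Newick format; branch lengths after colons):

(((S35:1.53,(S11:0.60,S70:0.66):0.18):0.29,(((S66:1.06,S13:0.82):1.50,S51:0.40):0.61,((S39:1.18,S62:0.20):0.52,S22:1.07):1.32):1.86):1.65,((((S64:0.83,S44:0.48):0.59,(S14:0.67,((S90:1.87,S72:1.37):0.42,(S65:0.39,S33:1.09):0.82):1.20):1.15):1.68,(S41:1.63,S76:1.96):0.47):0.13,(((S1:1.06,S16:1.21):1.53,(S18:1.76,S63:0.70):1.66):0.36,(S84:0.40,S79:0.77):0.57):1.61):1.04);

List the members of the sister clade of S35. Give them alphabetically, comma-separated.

S35 attaches to the tree at the node subtending (S35,(S11,S70)).
The other lineage descending from that same node — the sister group — is (S11,S70); its 2 tips in alphabetical order are the answer.

S11, S70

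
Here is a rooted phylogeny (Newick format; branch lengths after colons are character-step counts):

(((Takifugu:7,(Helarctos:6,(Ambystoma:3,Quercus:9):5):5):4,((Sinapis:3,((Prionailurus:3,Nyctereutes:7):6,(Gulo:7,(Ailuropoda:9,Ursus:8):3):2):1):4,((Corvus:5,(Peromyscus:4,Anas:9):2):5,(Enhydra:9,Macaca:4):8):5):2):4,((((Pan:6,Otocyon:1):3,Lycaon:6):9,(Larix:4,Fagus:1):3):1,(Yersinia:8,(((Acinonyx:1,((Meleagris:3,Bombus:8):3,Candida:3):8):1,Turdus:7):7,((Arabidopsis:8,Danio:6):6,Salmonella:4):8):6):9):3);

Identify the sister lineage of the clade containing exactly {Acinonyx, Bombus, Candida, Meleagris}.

The clade containing exactly {Acinonyx, Bombus, Candida, Meleagris} attaches to the tree at the node subtending ((Acinonyx,((Meleagris,Bombus),Candida)),Turdus).
The other lineage descending from that same node — the sister group — is the single tip Turdus.

Turdus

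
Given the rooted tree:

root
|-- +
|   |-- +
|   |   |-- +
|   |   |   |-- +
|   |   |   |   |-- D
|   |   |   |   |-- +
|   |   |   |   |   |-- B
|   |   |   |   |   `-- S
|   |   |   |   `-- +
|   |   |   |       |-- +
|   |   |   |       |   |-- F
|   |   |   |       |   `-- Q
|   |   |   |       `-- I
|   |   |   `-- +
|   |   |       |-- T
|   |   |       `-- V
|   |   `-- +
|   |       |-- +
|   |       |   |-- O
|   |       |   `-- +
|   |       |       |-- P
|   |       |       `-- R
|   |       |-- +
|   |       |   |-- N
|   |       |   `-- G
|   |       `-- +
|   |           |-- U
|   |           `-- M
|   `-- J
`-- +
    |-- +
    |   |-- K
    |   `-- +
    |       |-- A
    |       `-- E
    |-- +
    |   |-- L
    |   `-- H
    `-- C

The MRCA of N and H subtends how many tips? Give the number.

22

The MRCA of N and H is the root, so the clade is the entire tree.
That clade contains 22 terminal taxa: A, B, C, D, E, F, G, H, I, J, K, L, M, N, O, P, Q, R, S, T, U, V.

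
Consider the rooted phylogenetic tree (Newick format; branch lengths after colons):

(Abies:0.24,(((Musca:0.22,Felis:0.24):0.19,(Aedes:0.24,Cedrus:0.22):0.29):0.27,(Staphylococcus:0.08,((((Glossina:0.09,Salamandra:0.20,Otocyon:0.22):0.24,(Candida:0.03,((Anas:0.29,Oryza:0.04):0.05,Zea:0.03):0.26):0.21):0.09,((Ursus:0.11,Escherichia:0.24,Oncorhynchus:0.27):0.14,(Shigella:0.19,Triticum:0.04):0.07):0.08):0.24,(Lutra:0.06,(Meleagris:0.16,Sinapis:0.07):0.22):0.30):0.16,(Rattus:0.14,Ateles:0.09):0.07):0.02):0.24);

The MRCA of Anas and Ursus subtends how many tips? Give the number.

The MRCA of Anas and Ursus is the node subtending (((Glossina,Salamandra,Otocyon),(Candida,((Anas,Oryza),Zea))),((Ursus,Escherichia,Oncorhynchus),(Shigella,Triticum))).
That clade contains 12 terminal taxa: Anas, Candida, Escherichia, Glossina, Oncorhynchus, Oryza, Otocyon, Salamandra, Shigella, Triticum, Ursus, Zea.

12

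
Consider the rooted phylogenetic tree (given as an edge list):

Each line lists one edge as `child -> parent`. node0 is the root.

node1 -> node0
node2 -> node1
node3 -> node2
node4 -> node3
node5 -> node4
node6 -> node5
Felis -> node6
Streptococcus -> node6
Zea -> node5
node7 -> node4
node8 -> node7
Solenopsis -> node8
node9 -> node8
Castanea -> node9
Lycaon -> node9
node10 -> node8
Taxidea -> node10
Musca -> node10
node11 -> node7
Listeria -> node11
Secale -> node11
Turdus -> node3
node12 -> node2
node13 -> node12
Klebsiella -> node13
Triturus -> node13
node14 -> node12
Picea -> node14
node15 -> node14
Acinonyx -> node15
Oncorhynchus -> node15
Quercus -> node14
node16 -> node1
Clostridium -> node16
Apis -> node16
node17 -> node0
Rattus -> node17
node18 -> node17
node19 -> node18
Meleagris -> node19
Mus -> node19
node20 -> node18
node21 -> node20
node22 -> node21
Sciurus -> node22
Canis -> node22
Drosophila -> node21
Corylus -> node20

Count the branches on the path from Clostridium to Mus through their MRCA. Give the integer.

The MRCA of Clostridium and Mus is the root of the tree.
From Clostridium up to that node: 3 branches. From Mus up to the same node: 4 branches. Total: 3 + 4 = 7.

7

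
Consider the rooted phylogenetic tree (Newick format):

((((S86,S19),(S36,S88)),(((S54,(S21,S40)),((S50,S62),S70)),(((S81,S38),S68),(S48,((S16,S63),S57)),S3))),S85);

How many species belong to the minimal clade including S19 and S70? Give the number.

18

The MRCA of S19 and S70 is the node subtending (((S86,S19),(S36,S88)),(((S54,(S21,S40)),((S50,S62),S70)),(((S81,S38),S68),(S48,((S16,S63),S57)),S3))).
That clade contains 18 terminal taxa: S16, S19, S21, S3, S36, S38, S40, S48, S50, S54, S57, S62, S63, S68, S70, S81, S86, S88.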